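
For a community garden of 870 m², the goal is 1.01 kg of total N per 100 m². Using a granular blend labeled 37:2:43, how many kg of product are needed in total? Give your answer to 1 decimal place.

Product per 100 m² = 1.01 / 37% = 2.72973 kg.
Total product = 2.72973 × 870 / 100 = 23.7486 kg.

23.7 kg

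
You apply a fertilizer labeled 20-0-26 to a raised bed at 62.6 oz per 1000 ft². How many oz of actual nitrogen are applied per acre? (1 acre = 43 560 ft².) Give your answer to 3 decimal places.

545.371 oz N per acre

nitrogen per 1000 ft² = 62.6 × 20% = 12.52 oz.
Convert to per acre: 12.52 × 43.56 = 545.3712 oz.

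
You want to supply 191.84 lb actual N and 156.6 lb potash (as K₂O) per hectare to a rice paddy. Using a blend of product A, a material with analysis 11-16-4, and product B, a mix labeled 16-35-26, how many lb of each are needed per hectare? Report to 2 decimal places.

1118.13 lb product A, 430.29 lb product B

With a, b = lb per hectare of product A and product B:
N: 0.11·a + 0.16·b = 191.84
K₂O: 0.04·a + 0.26·b = 156.6
From row1: a = (191.84 − 0.16·b) / 0.11.
Into row2: 0.04·(191.84 − 0.16·b)/0.11 + 0.26·b = 156.6 → b = 430.288, a = 1118.126.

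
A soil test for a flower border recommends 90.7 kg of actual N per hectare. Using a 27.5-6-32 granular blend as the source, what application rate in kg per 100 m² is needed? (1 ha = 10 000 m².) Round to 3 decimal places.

3.298 kg of product per hundred sq m

Product per hectare = 90.7 / 27.5% = 329.818 kg.
Convert to per 100 m²: 329.818 × 0.01 = 3.29818 kg.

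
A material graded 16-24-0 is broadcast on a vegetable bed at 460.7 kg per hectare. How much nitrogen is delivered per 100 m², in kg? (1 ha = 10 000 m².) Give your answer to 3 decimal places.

nitrogen per hectare = 460.7 × 16% = 73.712 kg.
Convert to per 100 m²: 73.712 × 0.01 = 0.73712 kg.

0.737 kg N per hundred sq m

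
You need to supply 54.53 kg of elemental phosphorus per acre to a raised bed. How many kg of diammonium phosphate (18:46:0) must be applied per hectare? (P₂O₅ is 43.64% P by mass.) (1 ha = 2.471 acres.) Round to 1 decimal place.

671.2 kg of product per hectare

As P₂O₅: 54.53 / 0.4364 = 124.954 kg per acre.
Product per acre = 124.954 / 46% = 271.64 kg.
Convert to per hectare: 271.64 × 2.471 = 671.221 kg.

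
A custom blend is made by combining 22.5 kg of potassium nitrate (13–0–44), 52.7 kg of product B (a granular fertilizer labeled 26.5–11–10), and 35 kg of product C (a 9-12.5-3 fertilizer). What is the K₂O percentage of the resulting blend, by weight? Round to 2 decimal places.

14.72% K₂O

Total mass = 22.5 + 52.7 + 35 = 110.2 kg.
K₂O mass = 44%×22.5 + 10%×52.7 + 3%×35 = 16.22 kg.
% K₂O = 16.22 / 110.2 = 14.7187%.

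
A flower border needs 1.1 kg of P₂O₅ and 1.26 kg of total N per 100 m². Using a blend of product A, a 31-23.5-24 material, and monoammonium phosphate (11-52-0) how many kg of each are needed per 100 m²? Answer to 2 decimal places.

3.95 kg product A, 0.33 kg monoammonium phosphate

Let a = kg of product A, b = kg of monoammonium phosphate (per 100 m²).
P₂O₅: 0.235·a + 0.52·b = 1.1
N: 0.31·a + 0.11·b = 1.26
Eliminate a: (row1) − 0.235/0.31·(row2) → 0.436613·b = 0.144839, so b = 0.331733.
Back-substitute: a = (1.1 − 0.52·0.331733) / 0.235 = 3.9468.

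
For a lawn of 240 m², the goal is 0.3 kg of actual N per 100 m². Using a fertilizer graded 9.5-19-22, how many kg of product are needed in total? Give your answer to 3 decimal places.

Product per 100 m² = 0.3 / 9.5% = 3.15789 kg.
Total product = 3.15789 × 240 / 100 = 7.57895 kg.

7.579 kg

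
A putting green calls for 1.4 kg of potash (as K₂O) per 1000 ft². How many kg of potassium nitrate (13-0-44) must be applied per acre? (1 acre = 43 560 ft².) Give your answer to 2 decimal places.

138.60 kg of product per acre

Product per 1000 ft² = 1.4 / 44% = 3.18182 kg.
Convert to per acre: 3.18182 × 43.56 = 138.6 kg.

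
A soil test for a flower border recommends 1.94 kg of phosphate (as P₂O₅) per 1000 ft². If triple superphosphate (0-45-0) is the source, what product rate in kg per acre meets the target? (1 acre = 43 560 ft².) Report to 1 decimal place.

Product per 1000 ft² = 1.94 / 45% = 4.31111 kg.
Convert to per acre: 4.31111 × 43.56 = 187.792 kg.

187.8 kg of product per acre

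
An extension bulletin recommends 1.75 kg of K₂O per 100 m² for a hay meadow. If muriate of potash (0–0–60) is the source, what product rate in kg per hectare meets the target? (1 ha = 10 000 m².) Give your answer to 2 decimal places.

291.67 kg of product per hectare

Product per 100 m² = 1.75 / 60% = 2.91667 kg.
Convert to per hectare: 2.91667 × 100 = 291.667 kg.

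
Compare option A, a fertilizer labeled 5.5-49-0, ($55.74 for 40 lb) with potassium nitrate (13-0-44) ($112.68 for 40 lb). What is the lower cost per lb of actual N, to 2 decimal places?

option A: N per bag = 40 × 5.5% = 2.2 lb; cost = 55.74 / 2.2 = $25.3364/lb N.
potassium nitrate: N per bag = 40 × 13% = 5.2 lb; cost = 112.68 / 5.2 = $21.6692/lb N.
potassium nitrate is cheaper.

$21.67 per lb N (potassium nitrate)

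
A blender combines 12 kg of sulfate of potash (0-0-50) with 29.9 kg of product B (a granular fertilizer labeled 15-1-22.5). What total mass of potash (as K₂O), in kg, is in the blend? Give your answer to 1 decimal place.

12.7 kg K₂O

K₂O mass = 50%×12 + 22.5%×29.9 = 12.7275 kg.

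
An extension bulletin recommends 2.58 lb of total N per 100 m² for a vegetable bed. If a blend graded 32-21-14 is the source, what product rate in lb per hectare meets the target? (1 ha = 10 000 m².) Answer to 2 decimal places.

806.25 lb of product per hectare

Product per 100 m² = 2.58 / 32% = 8.0625 lb.
Convert to per hectare: 8.0625 × 100 = 806.25 lb.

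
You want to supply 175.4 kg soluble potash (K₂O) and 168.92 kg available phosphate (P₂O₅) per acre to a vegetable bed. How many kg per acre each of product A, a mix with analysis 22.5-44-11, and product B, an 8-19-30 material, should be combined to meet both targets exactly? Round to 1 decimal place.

Per-acre balance (a = product A, b = product B):
K₂O: 0.11·a + 0.3·b = 175.4
P₂O₅: 0.44·a + 0.19·b = 168.92
Eliminate a: (row1) − 0.11/0.44·(row2) → 0.2525·b = 133.17, so b = 527.406.
Back-substitute: a = (175.4 − 0.3·527.406) / 0.11 = 156.166.

156.2 kg product A, 527.4 kg product B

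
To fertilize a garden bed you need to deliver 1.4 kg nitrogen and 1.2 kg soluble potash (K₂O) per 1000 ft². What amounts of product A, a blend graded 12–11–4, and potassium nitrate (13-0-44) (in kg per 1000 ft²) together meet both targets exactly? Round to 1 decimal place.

9.7 kg product A, 1.8 kg potassium nitrate

With a, b = kg per 1000 ft² of product A and potassium nitrate:
N: 0.12·a + 0.13·b = 1.4
K₂O: 0.04·a + 0.44·b = 1.2
From row1: a = (1.4 − 0.13·b) / 0.12.
Into row2: 0.04·(1.4 − 0.13·b)/0.12 + 0.44·b = 1.2 → b = 1.84874, a = 9.66387.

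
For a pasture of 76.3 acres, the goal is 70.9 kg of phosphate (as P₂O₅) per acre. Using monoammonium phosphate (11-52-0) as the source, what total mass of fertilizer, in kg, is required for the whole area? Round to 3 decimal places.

10403.212 kg

Product per acre = 70.9 / 52% = 136.346 kg.
Total product = 136.346 × 76.3 = 10403.2115 kg.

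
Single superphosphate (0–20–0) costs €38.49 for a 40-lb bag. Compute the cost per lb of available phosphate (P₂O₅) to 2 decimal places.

€4.81 per lb P₂O₅

P₂O₅ in bag = 40 × 20% = 8 lb.
Cost per lb P₂O₅ = €38.49 / 8 = €4.8113.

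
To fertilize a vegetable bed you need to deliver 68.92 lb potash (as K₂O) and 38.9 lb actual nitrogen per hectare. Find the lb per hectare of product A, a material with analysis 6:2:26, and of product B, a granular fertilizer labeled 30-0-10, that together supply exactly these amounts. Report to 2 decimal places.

Let a = lb of product A, b = lb of product B (per hectare).
K₂O: 0.26·a + 0.1·b = 68.92
N: 0.06·a + 0.3·b = 38.9
From row1: a = (68.92 − 0.1·b) / 0.26.
Into row2: 0.06·(68.92 − 0.1·b)/0.26 + 0.3·b = 38.9 → b = 83.0389, a = 233.139.

233.14 lb product A, 83.04 lb product B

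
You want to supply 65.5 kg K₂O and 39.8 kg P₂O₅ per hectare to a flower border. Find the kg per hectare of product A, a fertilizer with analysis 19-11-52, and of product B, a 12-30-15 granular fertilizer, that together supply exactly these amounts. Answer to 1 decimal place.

With a, b = kg per hectare of product A and product B:
K₂O: 0.52·a + 0.15·b = 65.5
P₂O₅: 0.11·a + 0.3·b = 39.8
From row1: a = (65.5 − 0.15·b) / 0.52.
Into row2: 0.11·(65.5 − 0.15·b)/0.52 + 0.3·b = 39.8 → b = 96.7097, a = 98.0645.

98.1 kg product A, 96.7 kg product B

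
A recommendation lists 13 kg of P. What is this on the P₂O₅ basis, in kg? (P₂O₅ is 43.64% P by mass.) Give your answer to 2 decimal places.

29.79 kg P₂O₅

P₂O₅ = 13 / 0.4364 = 29.7892 kg.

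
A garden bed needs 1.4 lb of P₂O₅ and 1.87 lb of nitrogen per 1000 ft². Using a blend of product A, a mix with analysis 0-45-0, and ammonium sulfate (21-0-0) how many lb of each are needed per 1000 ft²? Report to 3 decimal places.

Let a = lb of product A, b = lb of ammonium sulfate (per 1000 ft²).
P₂O₅: 0.45·a + 0·b = 1.4
N: 0·a + 0.21·b = 1.87
Solving simultaneously: a = 3.11111, b = 8.90476.

3.111 lb product A, 8.905 lb ammonium sulfate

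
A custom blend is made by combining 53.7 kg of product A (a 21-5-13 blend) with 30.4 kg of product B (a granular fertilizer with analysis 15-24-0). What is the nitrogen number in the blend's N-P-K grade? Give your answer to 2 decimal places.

Total mass = 53.7 + 30.4 = 84.1 kg.
N mass = 21%×53.7 + 15%×30.4 = 15.837 kg.
% N = 15.837 / 84.1 = 18.8312%.

18.83% N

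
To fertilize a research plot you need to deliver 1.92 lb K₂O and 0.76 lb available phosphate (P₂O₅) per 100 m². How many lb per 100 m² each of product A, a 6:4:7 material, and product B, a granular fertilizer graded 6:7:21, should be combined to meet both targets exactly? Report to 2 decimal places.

Let a = lb of product A, b = lb of product B (per 100 m²).
K₂O: 0.07·a + 0.21·b = 1.92
P₂O₅: 0.04·a + 0.07·b = 0.76
Solving simultaneously: a = 7.2, b = 6.74286.

7.20 lb product A, 6.74 lb product B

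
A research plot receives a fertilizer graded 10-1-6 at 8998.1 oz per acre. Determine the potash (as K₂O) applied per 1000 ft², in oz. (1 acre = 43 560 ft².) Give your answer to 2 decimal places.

12.39 oz K₂O per thousand sq ft

K₂O per acre = 8998.1 × 6% = 539.886 oz.
Convert to per 1000 ft²: 539.886 × 0.0229568 = 12.3941 oz.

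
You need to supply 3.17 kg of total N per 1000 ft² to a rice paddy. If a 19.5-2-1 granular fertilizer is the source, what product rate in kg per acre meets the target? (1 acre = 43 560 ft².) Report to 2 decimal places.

Product per 1000 ft² = 3.17 / 19.5% = 16.2564 kg.
Convert to per acre: 16.2564 × 43.56 = 708.129 kg.

708.13 kg of product per acre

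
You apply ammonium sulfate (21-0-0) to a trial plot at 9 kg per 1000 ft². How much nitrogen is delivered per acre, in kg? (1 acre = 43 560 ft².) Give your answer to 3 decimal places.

82.328 kg N per acre

nitrogen per 1000 ft² = 9 × 21% = 1.89 kg.
Convert to per acre: 1.89 × 43.56 = 82.3284 kg.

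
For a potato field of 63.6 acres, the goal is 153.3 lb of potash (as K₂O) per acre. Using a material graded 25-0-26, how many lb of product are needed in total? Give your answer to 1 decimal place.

Product per acre = 153.3 / 26% = 589.615 lb.
Total product = 589.615 × 63.6 = 37499.54 lb.

37499.5 lb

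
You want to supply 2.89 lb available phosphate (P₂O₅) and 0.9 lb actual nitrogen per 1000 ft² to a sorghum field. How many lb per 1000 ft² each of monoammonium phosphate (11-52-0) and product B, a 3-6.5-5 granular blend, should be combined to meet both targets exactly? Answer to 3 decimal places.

3.337 lb monoammonium phosphate, 17.763 lb product B

Per-1000 ft² balance (a = monoammonium phosphate, b = product B):
P₂O₅: 0.52·a + 0.065·b = 2.89
N: 0.11·a + 0.03·b = 0.9
From row1: a = (2.89 − 0.065·b) / 0.52.
Into row2: 0.11·(2.89 − 0.065·b)/0.52 + 0.03·b = 0.9 → b = 17.7633, a = 3.33728.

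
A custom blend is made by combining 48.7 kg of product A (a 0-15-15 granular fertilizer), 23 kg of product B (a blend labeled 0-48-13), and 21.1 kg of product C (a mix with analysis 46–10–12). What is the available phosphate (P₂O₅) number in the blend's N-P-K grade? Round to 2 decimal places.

22.04% P₂O₅

Total mass = 48.7 + 23 + 21.1 = 92.8 kg.
P₂O₅ mass = 15%×48.7 + 48%×23 + 10%×21.1 = 20.455 kg.
% P₂O₅ = 20.455 / 92.8 = 22.042%.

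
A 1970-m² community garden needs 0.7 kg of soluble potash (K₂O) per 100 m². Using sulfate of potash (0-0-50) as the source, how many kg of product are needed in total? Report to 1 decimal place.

Product per 100 m² = 0.7 / 50% = 1.4 kg.
Total product = 1.4 × 1970 / 100 = 27.58 kg.

27.6 kg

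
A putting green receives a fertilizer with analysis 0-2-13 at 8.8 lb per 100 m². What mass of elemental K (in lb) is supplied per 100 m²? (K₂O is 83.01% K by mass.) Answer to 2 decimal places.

K₂O per 100 m² = 8.8 × 13% = 1.144 lb.
Elemental K = 1.144 × 0.8301 = 0.949634 lb per 100 m².

0.95 lb K per hundred sq m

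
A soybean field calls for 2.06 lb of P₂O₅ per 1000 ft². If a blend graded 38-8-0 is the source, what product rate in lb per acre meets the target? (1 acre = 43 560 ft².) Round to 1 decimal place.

Product per 1000 ft² = 2.06 / 8% = 25.75 lb.
Convert to per acre: 25.75 × 43.56 = 1121.67 lb.

1121.7 lb of product per acre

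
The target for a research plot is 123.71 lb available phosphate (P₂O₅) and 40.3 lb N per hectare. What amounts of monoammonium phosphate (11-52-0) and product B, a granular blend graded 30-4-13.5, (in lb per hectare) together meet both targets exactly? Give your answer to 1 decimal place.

234.2 lb monoammonium phosphate, 48.5 lb product B

Per-hectare balance (a = monoammonium phosphate, b = product B):
P₂O₅: 0.52·a + 0.04·b = 123.71
N: 0.11·a + 0.3·b = 40.3
Eliminate b: (row1) − 0.04/0.3·(row2) → 0.505333·a = 118.337, so a = 234.175.
Then b = (40.3 − 0.11·234.175) / 0.3 = 48.469.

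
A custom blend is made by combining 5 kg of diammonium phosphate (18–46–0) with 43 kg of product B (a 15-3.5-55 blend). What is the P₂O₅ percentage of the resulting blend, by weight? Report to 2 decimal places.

7.93% P₂O₅

Total mass = 5 + 43 = 48 kg.
P₂O₅ mass = 46%×5 + 3.5%×43 = 3.805 kg.
% P₂O₅ = 3.805 / 48 = 7.92708%.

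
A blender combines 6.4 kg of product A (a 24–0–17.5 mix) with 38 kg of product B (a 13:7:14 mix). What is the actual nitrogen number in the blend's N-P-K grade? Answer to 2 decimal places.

14.59% N

Total mass = 6.4 + 38 = 44.4 kg.
N mass = 24%×6.4 + 13%×38 = 6.476 kg.
% N = 6.476 / 44.4 = 14.5856%.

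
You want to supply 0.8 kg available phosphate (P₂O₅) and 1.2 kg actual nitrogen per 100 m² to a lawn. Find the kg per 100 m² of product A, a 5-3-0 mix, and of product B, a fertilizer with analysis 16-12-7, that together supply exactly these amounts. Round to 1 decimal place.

Per-100 m² balance (a = product A, b = product B):
P₂O₅: 0.03·a + 0.12·b = 0.8
N: 0.05·a + 0.16·b = 1.2
Eliminate b: (row1) − 0.12/0.16·(row2) → -0.0075·a = -0.1, so a = 13.3333.
Then b = (1.2 − 0.05·13.3333) / 0.16 = 3.33333.

13.3 kg product A, 3.3 kg product B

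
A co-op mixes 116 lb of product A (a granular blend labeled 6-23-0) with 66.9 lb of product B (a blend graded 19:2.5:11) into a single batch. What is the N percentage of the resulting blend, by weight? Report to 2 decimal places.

10.76% N

Total mass = 116 + 66.9 = 182.9 lb.
N mass = 6%×116 + 19%×66.9 = 19.671 lb.
% N = 19.671 / 182.9 = 10.7551%.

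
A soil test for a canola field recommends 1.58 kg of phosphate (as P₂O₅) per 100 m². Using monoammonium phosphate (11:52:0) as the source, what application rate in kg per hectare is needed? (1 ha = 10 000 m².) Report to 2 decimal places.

303.85 kg of product per hectare

Product per 100 m² = 1.58 / 52% = 3.03846 kg.
Convert to per hectare: 3.03846 × 100 = 303.846 kg.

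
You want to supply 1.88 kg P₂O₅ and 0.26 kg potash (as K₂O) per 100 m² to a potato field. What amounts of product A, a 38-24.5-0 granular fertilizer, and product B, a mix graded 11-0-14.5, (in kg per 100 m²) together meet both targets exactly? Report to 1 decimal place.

Let a = kg of product A, b = kg of product B (per 100 m²).
P₂O₅: 0.245·a + 0·b = 1.88
K₂O: 0·a + 0.145·b = 0.26
Solving simultaneously: a = 7.67347, b = 1.7931.

7.7 kg product A, 1.8 kg product B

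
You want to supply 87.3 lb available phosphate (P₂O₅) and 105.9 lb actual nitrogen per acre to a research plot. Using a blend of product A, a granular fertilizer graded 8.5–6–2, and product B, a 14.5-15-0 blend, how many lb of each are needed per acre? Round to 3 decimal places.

With a, b = lb per acre of product A and product B:
P₂O₅: 0.06·a + 0.15·b = 87.3
N: 0.085·a + 0.145·b = 105.9
Eliminate a: (row1) − 0.06/0.085·(row2) → 0.0476471·b = 12.5471, so b = 263.3333.
Back-substitute: a = (87.3 − 0.15·263.3333) / 0.06 = 796.6667.

796.667 lb product A, 263.333 lb product B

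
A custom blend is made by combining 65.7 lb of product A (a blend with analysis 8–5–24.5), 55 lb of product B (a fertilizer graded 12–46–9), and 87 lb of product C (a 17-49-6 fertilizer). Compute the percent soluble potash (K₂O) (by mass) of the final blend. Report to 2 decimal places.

12.65% K₂O

Total mass = 65.7 + 55 + 87 = 207.7 lb.
K₂O mass = 24.5%×65.7 + 9%×55 + 6%×87 = 26.2665 lb.
% K₂O = 26.2665 / 207.7 = 12.6464%.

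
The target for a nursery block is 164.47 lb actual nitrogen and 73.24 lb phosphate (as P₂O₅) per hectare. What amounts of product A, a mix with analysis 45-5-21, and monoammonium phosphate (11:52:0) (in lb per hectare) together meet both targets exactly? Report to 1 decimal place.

339.0 lb product A, 108.2 lb monoammonium phosphate

With a, b = lb per hectare of product A and monoammonium phosphate:
N: 0.45·a + 0.11·b = 164.47
P₂O₅: 0.05·a + 0.52·b = 73.24
Solving simultaneously: a = 339.028, b = 108.247.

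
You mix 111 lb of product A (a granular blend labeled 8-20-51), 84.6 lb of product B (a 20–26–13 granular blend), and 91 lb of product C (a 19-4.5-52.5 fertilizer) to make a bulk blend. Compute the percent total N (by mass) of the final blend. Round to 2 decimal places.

15.03% N

Total mass = 111 + 84.6 + 91 = 286.6 lb.
N mass = 8%×111 + 20%×84.6 + 19%×91 = 43.09 lb.
% N = 43.09 / 286.6 = 15.0349%.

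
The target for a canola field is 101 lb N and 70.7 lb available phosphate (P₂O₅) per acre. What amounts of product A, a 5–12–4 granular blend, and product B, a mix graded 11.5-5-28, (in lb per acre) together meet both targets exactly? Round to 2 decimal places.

272.61 lb product A, 759.73 lb product B

Per-acre balance (a = product A, b = product B):
N: 0.05·a + 0.115·b = 101
P₂O₅: 0.12·a + 0.05·b = 70.7
Solving simultaneously: a = 272.611, b = 759.7345.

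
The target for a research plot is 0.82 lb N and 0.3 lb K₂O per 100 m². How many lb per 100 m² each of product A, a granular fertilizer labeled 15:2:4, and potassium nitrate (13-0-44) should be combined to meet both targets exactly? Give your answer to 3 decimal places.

5.293 lb product A, 0.201 lb potassium nitrate

Per-100 m² balance (a = product A, b = potassium nitrate):
N: 0.15·a + 0.13·b = 0.82
K₂O: 0.04·a + 0.44·b = 0.3
Solving simultaneously: a = 5.29276, b = 0.200658.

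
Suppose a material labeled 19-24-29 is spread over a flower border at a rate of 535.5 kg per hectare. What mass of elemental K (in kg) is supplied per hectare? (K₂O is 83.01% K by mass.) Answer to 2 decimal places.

128.91 kg K per hectare

K₂O per hectare = 535.5 × 29% = 155.295 kg.
Elemental K = 155.295 × 0.8301 = 128.9104 kg per hectare.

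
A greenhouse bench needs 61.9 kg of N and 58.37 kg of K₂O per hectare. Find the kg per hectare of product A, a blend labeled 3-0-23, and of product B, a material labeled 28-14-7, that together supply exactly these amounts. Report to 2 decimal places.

Let a = kg of product A, b = kg of product B (per hectare).
N: 0.03·a + 0.28·b = 61.9
K₂O: 0.23·a + 0.07·b = 58.37
Eliminate b: (row1) − 0.28/0.07·(row2) → -0.89·a = -171.58, so a = 192.787.
Then b = (58.37 − 0.23·192.787) / 0.07 = 200.416.

192.79 kg product A, 200.42 kg product B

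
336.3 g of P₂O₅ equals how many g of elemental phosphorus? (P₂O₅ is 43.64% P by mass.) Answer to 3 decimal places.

146.761 g P

P = 336.3 × 0.4364 = 146.7613 g.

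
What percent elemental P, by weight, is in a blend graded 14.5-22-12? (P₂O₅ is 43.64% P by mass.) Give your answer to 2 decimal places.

9.60% P

%P = 22 × 0.4364 = 9.6008%.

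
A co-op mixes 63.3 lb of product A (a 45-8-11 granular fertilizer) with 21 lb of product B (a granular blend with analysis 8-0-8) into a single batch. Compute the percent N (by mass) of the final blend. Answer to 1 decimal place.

35.8% N

Total mass = 63.3 + 21 = 84.3 lb.
N mass = 45%×63.3 + 8%×21 = 30.165 lb.
% N = 30.165 / 84.3 = 35.7829%.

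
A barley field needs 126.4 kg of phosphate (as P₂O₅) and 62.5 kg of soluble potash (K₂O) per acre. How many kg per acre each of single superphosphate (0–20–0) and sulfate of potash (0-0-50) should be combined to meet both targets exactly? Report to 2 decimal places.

Per-acre balance (a = single superphosphate, b = sulfate of potash):
P₂O₅: 0.2·a + 0·b = 126.4
K₂O: 0·a + 0.5·b = 62.5
Solving simultaneously: a = 632, b = 125.

632.00 kg single superphosphate, 125.00 kg sulfate of potash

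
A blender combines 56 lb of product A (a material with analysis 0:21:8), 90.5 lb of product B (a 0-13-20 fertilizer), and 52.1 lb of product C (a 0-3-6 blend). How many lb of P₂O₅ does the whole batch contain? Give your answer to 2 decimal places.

25.09 lb P₂O₅

P₂O₅ mass = 21%×56 + 13%×90.5 + 3%×52.1 = 25.088 lb.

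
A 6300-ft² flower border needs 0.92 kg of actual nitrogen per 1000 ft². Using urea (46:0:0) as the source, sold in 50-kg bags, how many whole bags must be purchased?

Product per 1000 ft² = 0.92 / 46% = 2 kg.
Total product = 2 × 6300 / 1000 = 12.6 kg.
Bags = ⌈12.6 / 50⌉ = 1.

1 bags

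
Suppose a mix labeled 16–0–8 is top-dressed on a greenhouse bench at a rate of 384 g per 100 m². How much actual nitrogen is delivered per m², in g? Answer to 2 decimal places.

0.61 g N per sq m

nitrogen per 100 m² = 384 × 16% = 61.44 g.
Convert to per m²: 61.44 × 0.01 = 0.6144 g.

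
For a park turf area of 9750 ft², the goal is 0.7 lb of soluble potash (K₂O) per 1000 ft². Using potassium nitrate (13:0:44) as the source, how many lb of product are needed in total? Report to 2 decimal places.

Product per 1000 ft² = 0.7 / 44% = 1.59091 lb.
Total product = 1.59091 × 9750 / 1000 = 15.5114 lb.

15.51 lb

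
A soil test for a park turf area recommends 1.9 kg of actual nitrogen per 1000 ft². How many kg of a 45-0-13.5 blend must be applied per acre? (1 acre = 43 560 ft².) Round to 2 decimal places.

183.92 kg of product per acre

Product per 1000 ft² = 1.9 / 45% = 4.22222 kg.
Convert to per acre: 4.22222 × 43.56 = 183.92 kg.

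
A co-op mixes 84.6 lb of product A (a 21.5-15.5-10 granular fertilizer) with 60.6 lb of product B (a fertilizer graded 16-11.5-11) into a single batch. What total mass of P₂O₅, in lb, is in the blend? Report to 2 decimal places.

P₂O₅ mass = 15.5%×84.6 + 11.5%×60.6 = 20.082 lb.

20.08 lb P₂O₅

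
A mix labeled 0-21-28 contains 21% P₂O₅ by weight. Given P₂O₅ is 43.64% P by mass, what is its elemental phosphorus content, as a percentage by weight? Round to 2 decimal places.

%P = 21 × 0.4364 = 9.1644%.

9.16% P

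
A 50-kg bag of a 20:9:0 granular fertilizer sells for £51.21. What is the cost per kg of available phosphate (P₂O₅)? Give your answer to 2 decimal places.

P₂O₅ in bag = 50 × 9% = 4.5 kg.
Cost per kg P₂O₅ = £51.21 / 4.5 = £11.3800.

£11.38 per kg P₂O₅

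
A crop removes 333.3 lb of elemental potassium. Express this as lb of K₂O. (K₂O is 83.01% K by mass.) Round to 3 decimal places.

401.518 lb K₂O

K₂O = 333.3 / 0.8301 = 401.5179 lb.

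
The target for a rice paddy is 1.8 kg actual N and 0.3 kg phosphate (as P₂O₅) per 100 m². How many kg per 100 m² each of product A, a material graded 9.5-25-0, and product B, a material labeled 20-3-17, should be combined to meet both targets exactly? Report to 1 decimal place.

0.1 kg product A, 8.9 kg product B

Per-100 m² balance (a = product A, b = product B):
N: 0.095·a + 0.2·b = 1.8
P₂O₅: 0.25·a + 0.03·b = 0.3
Eliminate b: (row1) − 0.2/0.03·(row2) → -1.57167·a = -0.2, so a = 0.127253.
Then b = (0.3 − 0.25·0.127253) / 0.03 = 8.93955.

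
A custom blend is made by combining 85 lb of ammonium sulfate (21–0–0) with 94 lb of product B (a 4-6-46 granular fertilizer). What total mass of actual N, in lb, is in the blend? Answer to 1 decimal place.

N mass = 21%×85 + 4%×94 = 21.61 lb.

21.6 lb N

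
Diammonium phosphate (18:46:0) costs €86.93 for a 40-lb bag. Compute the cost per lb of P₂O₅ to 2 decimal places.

€4.72 per lb P₂O₅

P₂O₅ in bag = 40 × 46% = 18.4 lb.
Cost per lb P₂O₅ = €86.93 / 18.4 = €4.7245.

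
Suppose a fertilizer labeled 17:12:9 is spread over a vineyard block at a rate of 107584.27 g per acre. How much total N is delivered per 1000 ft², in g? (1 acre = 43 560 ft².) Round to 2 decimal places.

nitrogen per acre = 107584.27 × 17% = 18289.3 g.
Convert to per 1000 ft²: 18289.3 × 0.0229568 = 419.865 g.

419.87 g N per thousand sq ft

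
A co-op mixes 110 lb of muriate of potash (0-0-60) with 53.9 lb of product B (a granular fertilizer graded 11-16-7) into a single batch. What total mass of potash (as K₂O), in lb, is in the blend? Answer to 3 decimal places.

K₂O mass = 60%×110 + 7%×53.9 = 69.773 lb.

69.773 lb K₂O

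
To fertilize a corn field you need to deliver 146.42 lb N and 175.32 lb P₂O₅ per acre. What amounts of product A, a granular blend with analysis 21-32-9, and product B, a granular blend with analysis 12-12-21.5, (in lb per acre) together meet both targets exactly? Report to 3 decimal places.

Let a = lb of product A, b = lb of product B (per acre).
N: 0.21·a + 0.12·b = 146.42
P₂O₅: 0.32·a + 0.12·b = 175.32
Eliminate b: (row1) − 0.12/0.12·(row2) → -0.11·a = -28.9, so a = 262.7273.
Then b = (175.32 − 0.32·262.7273) / 0.12 = 760.3939.

262.727 lb product A, 760.394 lb product B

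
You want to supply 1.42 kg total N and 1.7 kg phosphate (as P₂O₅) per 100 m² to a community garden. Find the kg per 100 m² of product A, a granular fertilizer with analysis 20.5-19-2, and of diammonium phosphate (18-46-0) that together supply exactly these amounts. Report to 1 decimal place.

Let a = kg of product A, b = kg of diammonium phosphate (per 100 m²).
N: 0.205·a + 0.18·b = 1.42
P₂O₅: 0.19·a + 0.46·b = 1.7
From row1: a = (1.42 − 0.18·b) / 0.205.
Into row2: 0.19·(1.42 − 0.18·b)/0.205 + 0.46·b = 1.7 → b = 1.30948, a = 5.77704.

5.8 kg product A, 1.3 kg diammonium phosphate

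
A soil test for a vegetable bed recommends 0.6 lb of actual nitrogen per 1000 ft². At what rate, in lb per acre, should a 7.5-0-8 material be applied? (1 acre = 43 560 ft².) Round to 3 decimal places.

Product per 1000 ft² = 0.6 / 7.5% = 8 lb.
Convert to per acre: 8 × 43.56 = 348.48 lb.

348.480 lb of product per acre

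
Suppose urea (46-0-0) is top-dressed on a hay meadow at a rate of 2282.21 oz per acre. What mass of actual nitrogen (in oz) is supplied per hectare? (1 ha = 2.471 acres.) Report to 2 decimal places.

2594.10 oz N per hectare

nitrogen per acre = 2282.21 × 46% = 1049.82 oz.
Convert to per hectare: 1049.82 × 2.471 = 2594.097 oz.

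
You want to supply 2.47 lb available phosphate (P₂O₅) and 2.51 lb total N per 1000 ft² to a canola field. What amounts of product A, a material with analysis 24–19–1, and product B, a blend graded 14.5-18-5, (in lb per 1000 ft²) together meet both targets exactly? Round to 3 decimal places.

Let a = lb of product A, b = lb of product B (per 1000 ft²).
P₂O₅: 0.19·a + 0.18·b = 2.47
N: 0.24·a + 0.145·b = 2.51
From row1: a = (2.47 − 0.18·b) / 0.19.
Into row2: 0.24·(2.47 − 0.18·b)/0.19 + 0.145·b = 2.51 → b = 7.40575, a = 5.98403.

5.984 lb product A, 7.406 lb product B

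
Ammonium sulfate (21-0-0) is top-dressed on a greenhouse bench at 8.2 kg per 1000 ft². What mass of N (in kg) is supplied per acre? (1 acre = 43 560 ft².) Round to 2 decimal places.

nitrogen per 1000 ft² = 8.2 × 21% = 1.722 kg.
Convert to per acre: 1.722 × 43.56 = 75.0103 kg.

75.01 kg N per acre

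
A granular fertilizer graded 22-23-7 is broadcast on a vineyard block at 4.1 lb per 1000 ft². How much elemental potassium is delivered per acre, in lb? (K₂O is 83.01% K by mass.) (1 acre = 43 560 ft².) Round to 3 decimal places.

K₂O per 1000 ft² = 4.1 × 7% = 0.287 lb.
Elemental K = 0.287 × 0.8301 = 0.238239 lb per 1000 ft².
Convert to per acre: 0.238239 × 43.56 = 10.3777 lb.

10.378 lb K per acre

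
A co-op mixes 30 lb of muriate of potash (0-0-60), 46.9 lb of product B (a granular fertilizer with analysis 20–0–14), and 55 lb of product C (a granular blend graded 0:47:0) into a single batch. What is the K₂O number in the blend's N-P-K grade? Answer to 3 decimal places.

Total mass = 30 + 46.9 + 55 = 131.9 lb.
K₂O mass = 60%×30 + 14%×46.9 + 0%×55 = 24.566 lb.
% K₂O = 24.566 / 131.9 = 18.6247%.

18.625% K₂O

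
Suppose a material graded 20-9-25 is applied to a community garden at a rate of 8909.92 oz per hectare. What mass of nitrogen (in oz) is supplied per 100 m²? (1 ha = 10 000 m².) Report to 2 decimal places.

nitrogen per hectare = 8909.92 × 20% = 1781.98 oz.
Convert to per 100 m²: 1781.98 × 0.01 = 17.8198 oz.

17.82 oz N per hundred sq m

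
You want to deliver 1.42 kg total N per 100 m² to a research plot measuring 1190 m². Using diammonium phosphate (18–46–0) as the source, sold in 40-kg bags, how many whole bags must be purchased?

3 bags

Product per 100 m² = 1.42 / 18% = 7.88889 kg.
Total product = 7.88889 × 1190 / 100 = 93.8778 kg.
Bags = ⌈93.8778 / 40⌉ = 3.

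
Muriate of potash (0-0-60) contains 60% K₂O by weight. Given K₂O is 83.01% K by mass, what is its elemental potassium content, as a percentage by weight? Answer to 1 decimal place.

49.8% K

%K = 60 × 0.8301 = 49.806%.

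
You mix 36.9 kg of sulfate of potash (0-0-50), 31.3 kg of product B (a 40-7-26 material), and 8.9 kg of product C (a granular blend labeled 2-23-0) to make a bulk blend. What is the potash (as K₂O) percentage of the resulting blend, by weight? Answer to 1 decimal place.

34.5% K₂O

Total mass = 36.9 + 31.3 + 8.9 = 77.1 kg.
K₂O mass = 50%×36.9 + 26%×31.3 + 0%×8.9 = 26.588 kg.
% K₂O = 26.588 / 77.1 = 34.4851%.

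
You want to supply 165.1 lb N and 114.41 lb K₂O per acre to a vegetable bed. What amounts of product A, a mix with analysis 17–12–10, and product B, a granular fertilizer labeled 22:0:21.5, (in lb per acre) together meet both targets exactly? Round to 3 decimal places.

Let a = lb of product A, b = lb of product B (per acre).
N: 0.17·a + 0.22·b = 165.1
K₂O: 0.1·a + 0.215·b = 114.41
Eliminate b: (row1) − 0.22/0.215·(row2) → 0.0676744·a = 48.0293, so a = 709.7113.
Then b = (114.41 − 0.1·709.7113) / 0.215 = 202.0412.

709.711 lb product A, 202.041 lb product B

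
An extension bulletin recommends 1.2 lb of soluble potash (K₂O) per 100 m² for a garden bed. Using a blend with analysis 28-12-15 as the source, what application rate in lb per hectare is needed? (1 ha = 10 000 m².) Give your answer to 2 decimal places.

Product per 100 m² = 1.2 / 15% = 8 lb.
Convert to per hectare: 8 × 100 = 800 lb.

800.00 lb of product per hectare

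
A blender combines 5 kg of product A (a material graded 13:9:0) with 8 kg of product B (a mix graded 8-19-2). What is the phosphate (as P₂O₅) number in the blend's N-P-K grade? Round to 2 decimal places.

Total mass = 5 + 8 = 13 kg.
P₂O₅ mass = 9%×5 + 19%×8 = 1.97 kg.
% P₂O₅ = 1.97 / 13 = 15.1538%.

15.15% P₂O₅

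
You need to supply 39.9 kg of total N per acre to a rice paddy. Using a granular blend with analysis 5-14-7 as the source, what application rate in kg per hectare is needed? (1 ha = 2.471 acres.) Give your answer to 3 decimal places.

1971.858 kg of product per hectare

Product per acre = 39.9 / 5% = 798 kg.
Convert to per hectare: 798 × 2.471 = 1971.858 kg.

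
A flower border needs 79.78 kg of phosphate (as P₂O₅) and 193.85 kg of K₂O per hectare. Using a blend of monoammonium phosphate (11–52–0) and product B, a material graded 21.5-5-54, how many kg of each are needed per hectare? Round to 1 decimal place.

118.9 kg monoammonium phosphate, 359.0 kg product B

Per-hectare balance (a = monoammonium phosphate, b = product B):
P₂O₅: 0.52·a + 0.05·b = 79.78
K₂O: 0·a + 0.54·b = 193.85
Solving simultaneously: a = 118.906, b = 358.981.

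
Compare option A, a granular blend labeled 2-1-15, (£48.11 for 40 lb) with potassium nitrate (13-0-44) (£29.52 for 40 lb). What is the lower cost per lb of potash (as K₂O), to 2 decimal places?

option A: K₂O per bag = 40 × 15% = 6 lb; cost = 48.11 / 6 = £8.0183/lb K₂O.
potassium nitrate: K₂O per bag = 40 × 44% = 17.6 lb; cost = 29.52 / 17.6 = £1.6773/lb K₂O.
potassium nitrate is cheaper.

£1.68 per lb K₂O (potassium nitrate)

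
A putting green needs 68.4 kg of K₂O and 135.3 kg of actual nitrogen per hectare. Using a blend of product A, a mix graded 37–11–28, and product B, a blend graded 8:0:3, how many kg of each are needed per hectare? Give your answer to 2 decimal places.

Per-hectare balance (a = product A, b = product B):
K₂O: 0.28·a + 0.03·b = 68.4
N: 0.37·a + 0.08·b = 135.3
Solving simultaneously: a = 125.044, b = 1112.9204.

125.04 kg product A, 1112.92 kg product B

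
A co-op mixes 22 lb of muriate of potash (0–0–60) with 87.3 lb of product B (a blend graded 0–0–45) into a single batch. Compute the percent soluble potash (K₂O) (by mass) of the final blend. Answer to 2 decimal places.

48.02% K₂O

Total mass = 22 + 87.3 = 109.3 lb.
K₂O mass = 60%×22 + 45%×87.3 = 52.485 lb.
% K₂O = 52.485 / 109.3 = 48.0192%.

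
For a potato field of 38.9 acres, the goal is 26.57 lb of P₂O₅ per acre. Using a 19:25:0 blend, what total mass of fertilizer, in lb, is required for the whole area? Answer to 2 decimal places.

4134.29 lb

Product per acre = 26.57 / 25% = 106.28 lb.
Total product = 106.28 × 38.9 = 4134.292 lb.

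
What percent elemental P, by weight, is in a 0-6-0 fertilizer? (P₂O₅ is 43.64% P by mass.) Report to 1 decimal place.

%P = 6 × 0.4364 = 2.6184%.

2.6% P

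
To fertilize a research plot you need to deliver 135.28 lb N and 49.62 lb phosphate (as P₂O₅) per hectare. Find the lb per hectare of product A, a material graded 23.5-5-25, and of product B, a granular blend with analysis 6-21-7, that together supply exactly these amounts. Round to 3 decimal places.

548.686 lb product A, 105.646 lb product B

Per-hectare balance (a = product A, b = product B):
N: 0.235·a + 0.06·b = 135.28
P₂O₅: 0.05·a + 0.21·b = 49.62
Eliminate a: (row1) − 0.235/0.05·(row2) → -0.927·b = -97.934, so b = 105.6462.
Back-substitute: a = (135.28 − 0.06·105.6462) / 0.235 = 548.6861.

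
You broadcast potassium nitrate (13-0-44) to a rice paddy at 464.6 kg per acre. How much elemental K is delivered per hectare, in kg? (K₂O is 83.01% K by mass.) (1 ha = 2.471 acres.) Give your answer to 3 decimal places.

419.310 kg K per hectare

K₂O per acre = 464.6 × 44% = 204.424 kg.
Elemental K = 204.424 × 0.8301 = 169.692 kg per acre.
Convert to per hectare: 169.692 × 2.471 = 419.3098 kg.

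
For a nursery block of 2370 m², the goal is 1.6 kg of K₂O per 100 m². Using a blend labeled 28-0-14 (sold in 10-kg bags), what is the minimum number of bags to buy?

28 bags

Product per 100 m² = 1.6 / 14% = 11.4286 kg.
Total product = 11.4286 × 2370 / 100 = 270.857 kg.
Bags = ⌈270.857 / 10⌉ = 28.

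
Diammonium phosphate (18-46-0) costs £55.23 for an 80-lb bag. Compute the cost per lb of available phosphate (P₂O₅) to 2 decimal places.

P₂O₅ in bag = 80 × 46% = 36.8 lb.
Cost per lb P₂O₅ = £55.23 / 36.8 = £1.5008.

£1.50 per lb P₂O₅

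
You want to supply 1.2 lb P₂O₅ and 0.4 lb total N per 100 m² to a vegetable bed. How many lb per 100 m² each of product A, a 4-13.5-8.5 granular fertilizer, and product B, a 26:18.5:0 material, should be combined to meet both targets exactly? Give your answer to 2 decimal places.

Per-100 m² balance (a = product A, b = product B):
P₂O₅: 0.135·a + 0.185·b = 1.2
N: 0.04·a + 0.26·b = 0.4
Solving simultaneously: a = 8.59206, b = 0.216606.

8.59 lb product A, 0.22 lb product B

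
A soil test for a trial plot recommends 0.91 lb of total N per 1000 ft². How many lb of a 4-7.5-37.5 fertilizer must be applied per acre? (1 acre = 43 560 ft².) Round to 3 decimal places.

990.990 lb of product per acre

Product per 1000 ft² = 0.91 / 4% = 22.75 lb.
Convert to per acre: 22.75 × 43.56 = 990.99 lb.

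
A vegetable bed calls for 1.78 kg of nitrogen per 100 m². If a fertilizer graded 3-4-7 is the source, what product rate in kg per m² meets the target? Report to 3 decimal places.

Product per 100 m² = 1.78 / 3% = 59.3333 kg.
Convert to per m²: 59.3333 × 0.01 = 0.593333 kg.

0.593 kg of product per sq m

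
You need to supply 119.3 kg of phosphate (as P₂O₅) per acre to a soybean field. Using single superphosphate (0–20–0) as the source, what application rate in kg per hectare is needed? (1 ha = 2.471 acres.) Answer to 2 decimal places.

1473.95 kg of product per hectare

Product per acre = 119.3 / 20% = 596.5 kg.
Convert to per hectare: 596.5 × 2.471 = 1473.952 kg.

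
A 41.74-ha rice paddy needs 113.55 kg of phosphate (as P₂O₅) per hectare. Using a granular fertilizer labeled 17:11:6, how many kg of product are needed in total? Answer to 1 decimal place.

43087.1 kg

Product per hectare = 113.55 / 11% = 1032.27 kg.
Total product = 1032.27 × 41.74 = 43087.06 kg.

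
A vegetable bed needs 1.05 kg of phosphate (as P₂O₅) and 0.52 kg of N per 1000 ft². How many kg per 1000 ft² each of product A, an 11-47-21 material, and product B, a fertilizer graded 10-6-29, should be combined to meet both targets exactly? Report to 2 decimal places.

1.83 kg product A, 3.19 kg product B

With a, b = kg per 1000 ft² of product A and product B:
P₂O₅: 0.47·a + 0.06·b = 1.05
N: 0.11·a + 0.1·b = 0.52
Eliminate a: (row1) − 0.47/0.11·(row2) → -0.367273·b = -1.17182, so b = 3.19059.
Back-substitute: a = (1.05 − 0.06·3.19059) / 0.47 = 1.82673.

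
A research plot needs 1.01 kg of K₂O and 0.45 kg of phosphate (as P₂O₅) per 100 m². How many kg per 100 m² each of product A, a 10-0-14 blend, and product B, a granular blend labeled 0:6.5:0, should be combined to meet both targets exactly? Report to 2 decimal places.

7.21 kg product A, 6.92 kg product B

With a, b = kg per 100 m² of product A and product B:
K₂O: 0.14·a + 0·b = 1.01
P₂O₅: 0·a + 0.065·b = 0.45
Solving simultaneously: a = 7.21429, b = 6.92308.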